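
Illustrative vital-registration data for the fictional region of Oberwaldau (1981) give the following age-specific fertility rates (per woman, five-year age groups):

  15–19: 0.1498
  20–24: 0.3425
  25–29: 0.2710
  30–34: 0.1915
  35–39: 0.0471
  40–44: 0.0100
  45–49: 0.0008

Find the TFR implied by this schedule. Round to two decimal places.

5.06

Sum of ASFRs = 0.1498 + 0.3425 + 0.2710 + 0.1915 + 0.0471 + 0.0100 + 0.0008 = 1.0127
TFR = 5 × 1.0127 = 5.0635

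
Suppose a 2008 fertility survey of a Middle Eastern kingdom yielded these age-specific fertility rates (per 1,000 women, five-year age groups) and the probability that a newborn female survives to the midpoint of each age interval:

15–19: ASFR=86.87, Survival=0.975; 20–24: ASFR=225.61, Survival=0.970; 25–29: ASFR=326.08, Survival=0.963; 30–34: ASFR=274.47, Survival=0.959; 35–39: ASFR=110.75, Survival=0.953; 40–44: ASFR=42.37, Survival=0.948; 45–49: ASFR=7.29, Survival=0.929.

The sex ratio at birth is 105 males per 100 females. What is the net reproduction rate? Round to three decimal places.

2.520

Proportion female at birth = 100 / (100 + 105) = 0.48780.
Each age group contributes 5 × ASFR × survival:
  15–19: 5 × 86.87/1000 × 0.975 = 0.42349
  20–24: 5 × 225.61/1000 × 0.970 = 1.09421
  25–29: 5 × 326.08/1000 × 0.963 = 1.57008
  30–34: 5 × 274.47/1000 × 0.959 = 1.31608
  35–39: 5 × 110.75/1000 × 0.953 = 0.52772
  40–44: 5 × 42.37/1000 × 0.948 = 0.20083
  45–49: 5 × 7.29/1000 × 0.929 = 0.03386
Sum = 5.16627
NRR = 0.48780 × 5.16627 = 2.52011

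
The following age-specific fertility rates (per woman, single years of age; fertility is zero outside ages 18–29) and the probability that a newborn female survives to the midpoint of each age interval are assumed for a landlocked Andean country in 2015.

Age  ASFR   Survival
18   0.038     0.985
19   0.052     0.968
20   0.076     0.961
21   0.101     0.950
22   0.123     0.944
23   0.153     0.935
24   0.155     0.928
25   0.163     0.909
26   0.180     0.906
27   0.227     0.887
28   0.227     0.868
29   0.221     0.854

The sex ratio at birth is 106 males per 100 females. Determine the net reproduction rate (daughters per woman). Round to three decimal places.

Proportion female at birth = 100 / (100 + 106) = 0.48544.
Weighting each age-specific rate by interval width and survival:
  18: 1 × 0.038 × 0.985 = 0.03743
  19: 1 × 0.052 × 0.968 = 0.05034
  20: 1 × 0.076 × 0.961 = 0.07304
  21: 1 × 0.101 × 0.950 = 0.09595
  22: 1 × 0.123 × 0.944 = 0.11611
  23: 1 × 0.153 × 0.935 = 0.14306
  24: 1 × 0.155 × 0.928 = 0.14384
  25: 1 × 0.163 × 0.909 = 0.14817
  26: 1 × 0.180 × 0.906 = 0.16308
  27: 1 × 0.227 × 0.887 = 0.20135
  28: 1 × 0.227 × 0.868 = 0.19704
  29: 1 × 0.221 × 0.854 = 0.18873
Sum = 1.55814
NRR = 0.48544 × 1.55814 = 0.75638

0.756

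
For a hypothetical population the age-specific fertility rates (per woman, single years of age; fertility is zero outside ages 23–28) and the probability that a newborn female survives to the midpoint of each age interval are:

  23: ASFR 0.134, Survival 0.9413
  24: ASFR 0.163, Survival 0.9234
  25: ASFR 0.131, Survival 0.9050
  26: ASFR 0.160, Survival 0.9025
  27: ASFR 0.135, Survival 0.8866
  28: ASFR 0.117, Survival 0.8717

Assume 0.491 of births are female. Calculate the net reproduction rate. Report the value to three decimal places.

Proportion female at birth = 0.491.
Survival-weighted fertility by age (1·fₓ·Sₓ):
  23: 1 × 0.134 × 0.9413 = 0.12613
  24: 1 × 0.163 × 0.9234 = 0.15051
  25: 1 × 0.131 × 0.9050 = 0.11856
  26: 1 × 0.160 × 0.9025 = 0.14440
  27: 1 × 0.135 × 0.8866 = 0.11969
  28: 1 × 0.117 × 0.8717 = 0.10199
Sum = 0.76128
NRR = 0.491 × 0.76128 = 0.37379
With NRR below 1 the population is below replacement fertility.

0.374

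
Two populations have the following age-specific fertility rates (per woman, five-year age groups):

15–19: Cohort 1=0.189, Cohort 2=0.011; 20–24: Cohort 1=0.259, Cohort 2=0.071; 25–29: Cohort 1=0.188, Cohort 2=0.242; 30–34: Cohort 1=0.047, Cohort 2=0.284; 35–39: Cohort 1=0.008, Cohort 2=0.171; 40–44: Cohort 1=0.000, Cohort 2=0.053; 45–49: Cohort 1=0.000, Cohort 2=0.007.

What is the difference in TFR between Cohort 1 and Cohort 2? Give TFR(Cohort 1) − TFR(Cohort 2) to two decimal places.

Cohort 1:
  Sum of ASFRs = 0.189 + 0.259 + 0.188 + 0.047 + 0.008 + 0.000 + 0.000 = 0.691
  TFR = 5 × 0.691 = 3.455
Cohort 2:
  Sum of ASFRs = 0.011 + 0.071 + 0.242 + 0.284 + 0.171 + 0.053 + 0.007 = 0.839
  TFR = 5 × 0.839 = 4.195
Difference = 3.455 − 4.195 = -0.74

-0.74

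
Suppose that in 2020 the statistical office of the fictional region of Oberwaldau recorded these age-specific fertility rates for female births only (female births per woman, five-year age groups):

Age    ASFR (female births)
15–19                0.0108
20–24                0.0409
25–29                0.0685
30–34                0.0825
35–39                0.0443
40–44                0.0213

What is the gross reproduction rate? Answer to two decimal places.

Sum of female ASFRs = 0.0108 + 0.0409 + 0.0685 + 0.0825 + 0.0443 + 0.0213 = 0.2683
GRR = 5 × 0.2683 = 1.3415

1.34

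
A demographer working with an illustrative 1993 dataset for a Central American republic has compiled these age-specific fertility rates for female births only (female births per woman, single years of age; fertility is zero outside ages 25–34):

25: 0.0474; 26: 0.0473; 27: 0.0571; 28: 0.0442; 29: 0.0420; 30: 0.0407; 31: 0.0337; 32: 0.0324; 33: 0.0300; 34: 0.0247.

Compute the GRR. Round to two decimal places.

0.40

Sum of female ASFRs = 0.0474 + 0.0473 + 0.0571 + 0.0442 + 0.0420 + 0.0407 + 0.0337 + 0.0324 + 0.0300 + 0.0247 = 0.3995
GRR = 0.3995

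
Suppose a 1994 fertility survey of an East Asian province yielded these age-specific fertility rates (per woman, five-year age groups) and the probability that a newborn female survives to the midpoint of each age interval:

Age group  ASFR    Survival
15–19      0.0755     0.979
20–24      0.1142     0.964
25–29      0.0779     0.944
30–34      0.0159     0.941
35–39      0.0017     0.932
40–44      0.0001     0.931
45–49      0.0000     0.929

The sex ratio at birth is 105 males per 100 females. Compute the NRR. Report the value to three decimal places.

0.669

Proportion female at birth = 100 / (100 + 105) = 0.48780.
Per-age-group product (5 × ASFR × survival probability):
  15–19: 5 × 0.0755 × 0.979 = 0.36957
  20–24: 5 × 0.1142 × 0.964 = 0.55044
  25–29: 5 × 0.0779 × 0.944 = 0.36769
  30–34: 5 × 0.0159 × 0.941 = 0.07481
  35–39: 5 × 0.0017 × 0.932 = 0.00792
  40–44: 5 × 0.0001 × 0.931 = 0.00047
  45–49: 5 × 0.0000 × 0.929 = 0.00000
Sum = 1.37090
NRR = 0.48780 × 1.37090 = 0.66873
NRR < 1, so the cohort does not fully replace itself.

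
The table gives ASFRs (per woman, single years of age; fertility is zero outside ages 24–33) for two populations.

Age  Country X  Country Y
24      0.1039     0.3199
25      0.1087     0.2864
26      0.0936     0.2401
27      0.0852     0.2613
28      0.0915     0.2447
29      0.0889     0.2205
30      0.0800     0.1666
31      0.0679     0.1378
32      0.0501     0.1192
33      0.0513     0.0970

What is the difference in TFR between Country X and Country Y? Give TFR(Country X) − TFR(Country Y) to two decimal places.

Country X:
  Sum of ASFRs = 0.1039 + 0.1087 + 0.0936 + 0.0852 + 0.0915 + 0.0889 + 0.0800 + 0.0679 + 0.0501 + 0.0513 = 0.8211
  TFR = 0.8211
Country Y:
  Sum of ASFRs = 0.3199 + 0.2864 + 0.2401 + 0.2613 + 0.2447 + 0.2205 + 0.1666 + 0.1378 + 0.1192 + 0.0970 = 2.0935
  TFR = 2.0935
Difference = 0.8211 − 2.0935 = -1.2724

-1.27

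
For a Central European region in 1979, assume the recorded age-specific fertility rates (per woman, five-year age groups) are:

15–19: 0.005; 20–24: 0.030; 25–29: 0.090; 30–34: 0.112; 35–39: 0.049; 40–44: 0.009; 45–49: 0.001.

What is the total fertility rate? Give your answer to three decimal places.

Sum of ASFRs = 0.005 + 0.030 + 0.090 + 0.112 + 0.049 + 0.009 + 0.001 = 0.296
TFR = 5 × 0.296 = 1.48

1.480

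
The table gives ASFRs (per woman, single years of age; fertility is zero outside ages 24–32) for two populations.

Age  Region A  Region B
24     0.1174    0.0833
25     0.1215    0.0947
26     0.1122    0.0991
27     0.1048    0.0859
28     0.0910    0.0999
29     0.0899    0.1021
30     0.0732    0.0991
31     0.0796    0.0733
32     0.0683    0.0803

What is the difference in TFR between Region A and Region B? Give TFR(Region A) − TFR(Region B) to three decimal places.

Region A:
  Sum of ASFRs = 0.1174 + 0.1215 + 0.1122 + 0.1048 + 0.0910 + 0.0899 + 0.0732 + 0.0796 + 0.0683 = 0.8579
  TFR = 0.8579
Region B:
  Sum of ASFRs = 0.0833 + 0.0947 + 0.0991 + 0.0859 + 0.0999 + 0.1021 + 0.0991 + 0.0733 + 0.0803 = 0.8177
  TFR = 0.8177
Difference = 0.8579 − 0.8177 = 0.0402

0.040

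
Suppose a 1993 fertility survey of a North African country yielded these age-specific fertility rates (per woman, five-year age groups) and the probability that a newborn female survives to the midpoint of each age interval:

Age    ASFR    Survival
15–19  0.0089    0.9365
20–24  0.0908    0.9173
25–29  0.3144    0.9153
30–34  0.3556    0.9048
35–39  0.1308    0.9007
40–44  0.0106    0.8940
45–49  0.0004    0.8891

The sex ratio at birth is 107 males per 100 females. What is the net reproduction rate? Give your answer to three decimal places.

Proportion female at birth = 100 / (100 + 107) = 0.48309.
Weighting each age-specific rate by interval width and survival:
  15–19: 5 × 0.0089 × 0.9365 = 0.04167
  20–24: 5 × 0.0908 × 0.9173 = 0.41645
  25–29: 5 × 0.3144 × 0.9153 = 1.43885
  30–34: 5 × 0.3556 × 0.9048 = 1.60873
  35–39: 5 × 0.1308 × 0.9007 = 0.58906
  40–44: 5 × 0.0106 × 0.8940 = 0.04738
  45–49: 5 × 0.0004 × 0.8891 = 0.00178
Sum = 4.14392
NRR = 0.48309 × 4.14392 = 2.00189

2.002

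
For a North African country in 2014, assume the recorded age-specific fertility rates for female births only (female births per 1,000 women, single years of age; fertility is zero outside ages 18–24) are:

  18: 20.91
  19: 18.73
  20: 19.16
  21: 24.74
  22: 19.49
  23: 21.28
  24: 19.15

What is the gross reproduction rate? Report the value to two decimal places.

0.14

Sum of female ASFRs = 20.91 + 18.73 + 19.16 + 24.74 + 19.49 + 21.28 + 19.15 = 143.46
GRR = 143.46 / 1000 = 0.14346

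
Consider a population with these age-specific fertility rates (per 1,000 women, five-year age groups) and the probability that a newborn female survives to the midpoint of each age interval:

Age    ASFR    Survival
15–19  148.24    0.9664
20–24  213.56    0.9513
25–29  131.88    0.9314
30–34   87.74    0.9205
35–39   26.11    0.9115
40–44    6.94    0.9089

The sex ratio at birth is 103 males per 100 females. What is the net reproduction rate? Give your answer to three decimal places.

Proportion female at birth = 100 / (100 + 103) = 0.49261.
Weighting each age-specific rate by interval width and survival:
  15–19: 5 × 148.24/1000 × 0.9664 = 0.71630
  20–24: 5 × 213.56/1000 × 0.9513 = 1.01580
  25–29: 5 × 131.88/1000 × 0.9314 = 0.61417
  30–34: 5 × 87.74/1000 × 0.9205 = 0.40382
  35–39: 5 × 26.11/1000 × 0.9115 = 0.11900
  40–44: 5 × 6.94/1000 × 0.9089 = 0.03154
Sum = 2.90063
NRR = 0.49261 × 2.90063 = 1.42888

1.429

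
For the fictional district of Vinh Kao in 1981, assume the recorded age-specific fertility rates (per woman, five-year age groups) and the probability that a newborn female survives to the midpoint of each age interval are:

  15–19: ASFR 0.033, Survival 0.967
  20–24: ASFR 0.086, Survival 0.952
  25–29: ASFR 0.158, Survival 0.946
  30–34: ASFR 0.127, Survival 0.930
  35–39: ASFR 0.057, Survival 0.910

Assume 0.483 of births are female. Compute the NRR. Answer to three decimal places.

Proportion female at birth = 0.483.
Each age group contributes 5 × ASFR × survival:
  15–19: 5 × 0.033 × 0.967 = 0.15956
  20–24: 5 × 0.086 × 0.952 = 0.40936
  25–29: 5 × 0.158 × 0.946 = 0.74734
  30–34: 5 × 0.127 × 0.930 = 0.59055
  35–39: 5 × 0.057 × 0.910 = 0.25935
Sum = 2.16616
NRR = 0.483 × 2.16616 = 1.04626

1.046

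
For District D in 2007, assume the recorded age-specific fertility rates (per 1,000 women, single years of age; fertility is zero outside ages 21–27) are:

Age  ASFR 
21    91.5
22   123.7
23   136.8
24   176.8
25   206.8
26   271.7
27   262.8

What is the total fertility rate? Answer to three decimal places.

1.270

Sum of ASFRs = 91.5 + 123.7 + 136.8 + 176.8 + 206.8 + 271.7 + 262.8 = 1270.1
TFR = 1270.1 / 1000 = 1.2701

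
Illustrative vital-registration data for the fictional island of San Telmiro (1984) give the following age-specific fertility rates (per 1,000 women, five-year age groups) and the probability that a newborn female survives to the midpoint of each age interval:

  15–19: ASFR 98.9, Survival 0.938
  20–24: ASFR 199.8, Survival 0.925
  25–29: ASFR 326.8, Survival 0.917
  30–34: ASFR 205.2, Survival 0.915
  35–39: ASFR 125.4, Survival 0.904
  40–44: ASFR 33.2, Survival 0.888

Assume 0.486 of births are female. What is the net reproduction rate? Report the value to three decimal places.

2.206

Proportion female at birth = 0.486.
Each age group contributes 5 × ASFR × survival:
  15–19: 5 × 98.9/1000 × 0.938 = 0.46384
  20–24: 5 × 199.8/1000 × 0.925 = 0.92408
  25–29: 5 × 326.8/1000 × 0.917 = 1.49838
  30–34: 5 × 205.2/1000 × 0.915 = 0.93879
  35–39: 5 × 125.4/1000 × 0.904 = 0.56681
  40–44: 5 × 33.2/1000 × 0.888 = 0.14741
Sum = 4.53931
NRR = 0.486 × 4.53931 = 2.20610
With NRR above 1 the population is above replacement fertility.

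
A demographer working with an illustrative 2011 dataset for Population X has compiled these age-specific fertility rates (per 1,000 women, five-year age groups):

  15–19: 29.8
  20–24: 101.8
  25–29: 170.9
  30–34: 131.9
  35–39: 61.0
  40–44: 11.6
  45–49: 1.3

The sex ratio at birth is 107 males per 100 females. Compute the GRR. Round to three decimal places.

Proportion female at birth = 100 / (100 + 107) = 0.48309.
Sum of ASFRs = 29.8 + 101.8 + 170.9 + 131.9 + 61.0 + 11.6 + 1.3 = 508.3
TFR = 5 × 508.3 / 1000 = 2.5415
GRR = 0.48309 × 2.5415 = 1.22777

1.228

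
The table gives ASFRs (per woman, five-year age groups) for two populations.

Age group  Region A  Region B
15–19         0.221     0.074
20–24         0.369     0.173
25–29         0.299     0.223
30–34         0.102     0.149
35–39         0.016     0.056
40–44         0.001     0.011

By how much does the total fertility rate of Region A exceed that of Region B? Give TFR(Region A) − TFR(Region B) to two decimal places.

1.61

Region A:
  Sum of ASFRs = 0.221 + 0.369 + 0.299 + 0.102 + 0.016 + 0.001 = 1.008
  TFR = 5 × 1.008 = 5.04
Region B:
  Sum of ASFRs = 0.074 + 0.173 + 0.223 + 0.149 + 0.056 + 0.011 = 0.686
  TFR = 5 × 0.686 = 3.43
Difference = 5.04 − 3.43 = 1.61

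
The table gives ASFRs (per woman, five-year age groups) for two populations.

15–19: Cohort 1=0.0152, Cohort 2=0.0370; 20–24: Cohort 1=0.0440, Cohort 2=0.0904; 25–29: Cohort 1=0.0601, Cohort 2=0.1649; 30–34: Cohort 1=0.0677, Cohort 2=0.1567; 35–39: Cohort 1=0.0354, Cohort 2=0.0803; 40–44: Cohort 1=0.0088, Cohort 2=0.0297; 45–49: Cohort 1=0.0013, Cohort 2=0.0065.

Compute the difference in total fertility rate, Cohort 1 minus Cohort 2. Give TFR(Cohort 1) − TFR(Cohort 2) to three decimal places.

-1.665

Cohort 1:
  Sum of ASFRs = 0.0152 + 0.0440 + 0.0601 + 0.0677 + 0.0354 + 0.0088 + 0.0013 = 0.2325
  TFR = 5 × 0.2325 = 1.1625
Cohort 2:
  Sum of ASFRs = 0.0370 + 0.0904 + 0.1649 + 0.1567 + 0.0803 + 0.0297 + 0.0065 = 0.5655
  TFR = 5 × 0.5655 = 2.8275
Difference = 1.1625 − 2.8275 = -1.665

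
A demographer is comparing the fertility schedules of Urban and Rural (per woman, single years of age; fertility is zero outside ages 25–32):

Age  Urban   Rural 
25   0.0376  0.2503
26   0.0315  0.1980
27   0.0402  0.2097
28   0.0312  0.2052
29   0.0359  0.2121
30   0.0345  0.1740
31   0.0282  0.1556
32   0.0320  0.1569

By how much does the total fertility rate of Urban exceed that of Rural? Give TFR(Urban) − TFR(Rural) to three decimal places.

-1.291

Urban:
  Sum of ASFRs = 0.0376 + 0.0315 + 0.0402 + 0.0312 + 0.0359 + 0.0345 + 0.0282 + 0.0320 = 0.2711
  TFR = 0.2711
Rural:
  Sum of ASFRs = 0.2503 + 0.1980 + 0.2097 + 0.2052 + 0.2121 + 0.1740 + 0.1556 + 0.1569 = 1.5618
  TFR = 1.5618
Difference = 0.2711 − 1.5618 = -1.2907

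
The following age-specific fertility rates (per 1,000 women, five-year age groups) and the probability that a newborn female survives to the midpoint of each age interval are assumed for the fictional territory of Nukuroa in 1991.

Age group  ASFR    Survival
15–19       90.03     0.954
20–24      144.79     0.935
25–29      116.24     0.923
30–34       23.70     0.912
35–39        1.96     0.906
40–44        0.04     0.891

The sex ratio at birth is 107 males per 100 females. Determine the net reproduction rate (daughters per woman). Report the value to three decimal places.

0.850

Proportion female at birth = 100 / (100 + 107) = 0.48309.
Survival-weighted fertility by age (5·fₓ·Sₓ):
  15–19: 5 × 90.03/1000 × 0.954 = 0.42944
  20–24: 5 × 144.79/1000 × 0.935 = 0.67689
  25–29: 5 × 116.24/1000 × 0.923 = 0.53645
  30–34: 5 × 23.70/1000 × 0.912 = 0.10807
  35–39: 5 × 1.96/1000 × 0.906 = 0.00888
  40–44: 5 × 0.04/1000 × 0.891 = 0.00018
Sum = 1.75991
NRR = 0.48309 × 1.75991 = 0.85019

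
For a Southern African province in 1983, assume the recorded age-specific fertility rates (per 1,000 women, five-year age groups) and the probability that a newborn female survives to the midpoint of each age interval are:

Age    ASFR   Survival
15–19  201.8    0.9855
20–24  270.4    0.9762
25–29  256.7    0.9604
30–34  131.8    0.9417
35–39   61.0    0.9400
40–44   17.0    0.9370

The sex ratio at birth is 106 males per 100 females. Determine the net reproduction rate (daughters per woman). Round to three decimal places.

2.201

Proportion female at birth = 100 / (100 + 106) = 0.48544.
Per-age-group product (5 × ASFR × survival probability):
  15–19: 5 × 201.8/1000 × 0.9855 = 0.99437
  20–24: 5 × 270.4/1000 × 0.9762 = 1.31982
  25–29: 5 × 256.7/1000 × 0.9604 = 1.23267
  30–34: 5 × 131.8/1000 × 0.9417 = 0.62058
  35–39: 5 × 61.0/1000 × 0.9400 = 0.28670
  40–44: 5 × 17.0/1000 × 0.9370 = 0.07965
Sum = 4.53379
NRR = 0.48544 × 4.53379 = 2.20088
NRR > 1, so each generation more than replaces itself.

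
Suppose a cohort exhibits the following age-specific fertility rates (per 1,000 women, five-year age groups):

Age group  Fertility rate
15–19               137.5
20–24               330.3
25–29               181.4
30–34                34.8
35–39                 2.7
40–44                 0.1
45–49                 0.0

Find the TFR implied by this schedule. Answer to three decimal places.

Sum of ASFRs = 137.5 + 330.3 + 181.4 + 34.8 + 2.7 + 0.1 + 0.0 = 686.8
TFR = 5 × 686.8 / 1000 = 3.434

3.434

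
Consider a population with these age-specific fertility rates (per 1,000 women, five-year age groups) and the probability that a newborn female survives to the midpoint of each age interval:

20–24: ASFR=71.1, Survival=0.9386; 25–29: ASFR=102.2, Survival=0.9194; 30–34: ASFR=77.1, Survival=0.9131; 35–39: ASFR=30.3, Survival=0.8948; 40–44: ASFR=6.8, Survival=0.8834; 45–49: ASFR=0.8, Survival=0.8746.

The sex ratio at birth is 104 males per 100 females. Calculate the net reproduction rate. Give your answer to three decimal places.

0.649

Proportion female at birth = 100 / (100 + 104) = 0.49020.
Survival-weighted fertility by age (5·fₓ·Sₓ):
  20–24: 5 × 71.1/1000 × 0.9386 = 0.33367
  25–29: 5 × 102.2/1000 × 0.9194 = 0.46981
  30–34: 5 × 77.1/1000 × 0.9131 = 0.35200
  35–39: 5 × 30.3/1000 × 0.8948 = 0.13556
  40–44: 5 × 6.8/1000 × 0.8834 = 0.03004
  45–49: 5 × 0.8/1000 × 0.8746 = 0.00350
Sum = 1.32458
NRR = 0.49020 × 1.32458 = 0.64931
An NRR under 1 implies long-run decline under these rates.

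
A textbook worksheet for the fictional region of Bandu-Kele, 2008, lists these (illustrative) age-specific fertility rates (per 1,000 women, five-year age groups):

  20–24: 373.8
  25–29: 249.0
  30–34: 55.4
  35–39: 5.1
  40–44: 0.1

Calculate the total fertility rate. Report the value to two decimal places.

Sum of ASFRs = 373.8 + 249.0 + 55.4 + 5.1 + 0.1 = 683.4
TFR = 5 × 683.4 / 1000 = 3.417

3.42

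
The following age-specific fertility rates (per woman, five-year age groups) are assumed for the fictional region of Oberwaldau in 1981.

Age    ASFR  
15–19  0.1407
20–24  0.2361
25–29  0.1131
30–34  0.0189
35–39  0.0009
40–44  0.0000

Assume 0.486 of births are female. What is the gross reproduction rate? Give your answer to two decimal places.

1.24

Proportion female at birth = 0.486.
Sum of ASFRs = 0.1407 + 0.2361 + 0.1131 + 0.0189 + 0.0009 + 0.0000 = 0.5097
TFR = 5 × 0.5097 = 2.5485
GRR = 0.486 × 2.5485 = 1.23857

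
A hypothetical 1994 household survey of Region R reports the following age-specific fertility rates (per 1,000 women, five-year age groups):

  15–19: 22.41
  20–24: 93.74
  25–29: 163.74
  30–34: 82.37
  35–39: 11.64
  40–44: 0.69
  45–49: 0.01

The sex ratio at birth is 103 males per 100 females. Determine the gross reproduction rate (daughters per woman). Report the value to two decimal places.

Proportion female at birth = 100 / (100 + 103) = 0.49261.
Sum of ASFRs = 22.41 + 93.74 + 163.74 + 82.37 + 11.64 + 0.69 + 0.01 = 374.60
TFR = 5 × 374.60 / 1000 = 1.873
GRR = 0.49261 × 1.873 = 0.92266

0.92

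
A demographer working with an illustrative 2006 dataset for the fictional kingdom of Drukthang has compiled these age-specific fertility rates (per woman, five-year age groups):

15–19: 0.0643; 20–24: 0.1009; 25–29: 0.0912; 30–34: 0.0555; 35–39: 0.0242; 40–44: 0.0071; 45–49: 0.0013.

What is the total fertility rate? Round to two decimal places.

Sum of ASFRs = 0.0643 + 0.1009 + 0.0912 + 0.0555 + 0.0242 + 0.0071 + 0.0013 = 0.3445
TFR = 5 × 0.3445 = 1.7225

1.72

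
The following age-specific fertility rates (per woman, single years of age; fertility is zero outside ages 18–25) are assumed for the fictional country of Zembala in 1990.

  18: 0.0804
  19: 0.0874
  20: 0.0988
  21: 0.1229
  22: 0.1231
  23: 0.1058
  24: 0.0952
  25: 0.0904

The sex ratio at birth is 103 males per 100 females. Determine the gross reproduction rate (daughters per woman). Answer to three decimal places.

0.396

Proportion female at birth = 100 / (100 + 103) = 0.49261.
Sum of ASFRs = 0.0804 + 0.0874 + 0.0988 + 0.1229 + 0.1231 + 0.1058 + 0.0952 + 0.0904 = 0.8040
TFR = 0.804
GRR = 0.49261 × 0.804 = 0.39606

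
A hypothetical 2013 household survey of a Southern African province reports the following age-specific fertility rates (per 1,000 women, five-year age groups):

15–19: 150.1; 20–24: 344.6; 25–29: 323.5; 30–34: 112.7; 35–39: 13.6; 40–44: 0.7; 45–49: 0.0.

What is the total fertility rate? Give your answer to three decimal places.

4.726

Sum of ASFRs = 150.1 + 344.6 + 323.5 + 112.7 + 13.6 + 0.7 + 0.0 = 945.2
TFR = 5 × 945.2 / 1000 = 4.726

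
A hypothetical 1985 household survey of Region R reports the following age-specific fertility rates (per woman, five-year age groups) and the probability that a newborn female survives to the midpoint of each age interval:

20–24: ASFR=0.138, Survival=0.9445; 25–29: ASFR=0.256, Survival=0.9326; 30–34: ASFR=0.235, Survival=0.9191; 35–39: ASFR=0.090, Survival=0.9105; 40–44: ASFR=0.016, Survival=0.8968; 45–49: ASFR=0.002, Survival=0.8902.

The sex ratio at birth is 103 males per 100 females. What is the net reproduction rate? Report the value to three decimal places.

1.683

Proportion female at birth = 100 / (100 + 103) = 0.49261.
Weighting each age-specific rate by interval width and survival:
  20–24: 5 × 0.138 × 0.9445 = 0.65171
  25–29: 5 × 0.256 × 0.9326 = 1.19373
  30–34: 5 × 0.235 × 0.9191 = 1.07994
  35–39: 5 × 0.090 × 0.9105 = 0.40973
  40–44: 5 × 0.016 × 0.8968 = 0.07174
  45–49: 5 × 0.002 × 0.8902 = 0.00890
Sum = 3.41575
NRR = 0.49261 × 3.41575 = 1.68263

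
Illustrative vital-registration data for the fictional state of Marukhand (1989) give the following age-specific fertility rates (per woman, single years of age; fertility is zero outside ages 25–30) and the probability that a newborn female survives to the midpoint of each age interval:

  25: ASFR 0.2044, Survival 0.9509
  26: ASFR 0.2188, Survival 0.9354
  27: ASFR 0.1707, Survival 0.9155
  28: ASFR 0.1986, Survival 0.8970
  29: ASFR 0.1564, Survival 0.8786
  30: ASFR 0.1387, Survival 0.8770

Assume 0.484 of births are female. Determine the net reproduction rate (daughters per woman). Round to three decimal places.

Proportion female at birth = 0.484.
Per-age-group product (1 × ASFR × survival probability):
  25: 1 × 0.2044 × 0.9509 = 0.19436
  26: 1 × 0.2188 × 0.9354 = 0.20467
  27: 1 × 0.1707 × 0.9155 = 0.15628
  28: 1 × 0.1986 × 0.8970 = 0.17814
  29: 1 × 0.1564 × 0.8786 = 0.13741
  30: 1 × 0.1387 × 0.8770 = 0.12164
Sum = 0.99250
NRR = 0.484 × 0.99250 = 0.48037
NRR < 1, so the cohort does not fully replace itself.

0.480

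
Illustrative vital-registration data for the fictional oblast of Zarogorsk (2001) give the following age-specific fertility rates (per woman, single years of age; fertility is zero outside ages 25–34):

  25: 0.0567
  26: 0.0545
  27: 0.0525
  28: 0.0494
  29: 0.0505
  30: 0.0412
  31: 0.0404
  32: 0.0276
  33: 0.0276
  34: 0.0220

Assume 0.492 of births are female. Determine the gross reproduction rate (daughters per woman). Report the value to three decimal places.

0.208

Proportion female at birth = 0.492.
Sum of ASFRs = 0.0567 + 0.0545 + 0.0525 + 0.0494 + 0.0505 + 0.0412 + 0.0404 + 0.0276 + 0.0276 + 0.0220 = 0.4224
TFR = 0.4224
GRR = 0.492 × 0.4224 = 0.20782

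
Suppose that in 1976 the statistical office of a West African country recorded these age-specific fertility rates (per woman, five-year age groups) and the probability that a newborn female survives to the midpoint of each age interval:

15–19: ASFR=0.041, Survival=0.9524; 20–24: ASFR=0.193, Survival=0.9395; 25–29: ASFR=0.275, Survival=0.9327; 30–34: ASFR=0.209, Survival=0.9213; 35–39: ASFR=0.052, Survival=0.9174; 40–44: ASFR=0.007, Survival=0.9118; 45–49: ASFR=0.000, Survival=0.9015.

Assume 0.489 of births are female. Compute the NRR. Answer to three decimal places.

1.769

Proportion female at birth = 0.489.
Per-age-group product (5 × ASFR × survival probability):
  15–19: 5 × 0.041 × 0.9524 = 0.19524
  20–24: 5 × 0.193 × 0.9395 = 0.90662
  25–29: 5 × 0.275 × 0.9327 = 1.28246
  30–34: 5 × 0.209 × 0.9213 = 0.96276
  35–39: 5 × 0.052 × 0.9174 = 0.23852
  40–44: 5 × 0.007 × 0.9118 = 0.03191
  45–49: 5 × 0.000 × 0.9015 = 0.00000
Sum = 3.61751
NRR = 0.489 × 3.61751 = 1.76896
An NRR exceeding 1 indicates intrinsic growth under these rates.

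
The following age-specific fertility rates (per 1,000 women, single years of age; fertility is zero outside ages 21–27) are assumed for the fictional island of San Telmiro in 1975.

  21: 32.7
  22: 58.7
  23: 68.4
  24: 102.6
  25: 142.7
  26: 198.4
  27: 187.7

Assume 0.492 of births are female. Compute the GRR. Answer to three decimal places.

0.389

Proportion female at birth = 0.492.
Sum of ASFRs = 32.7 + 58.7 + 68.4 + 102.6 + 142.7 + 198.4 + 187.7 = 791.2
TFR = 791.2 / 1000 = 0.7912
GRR = 0.492 × 0.7912 = 0.38927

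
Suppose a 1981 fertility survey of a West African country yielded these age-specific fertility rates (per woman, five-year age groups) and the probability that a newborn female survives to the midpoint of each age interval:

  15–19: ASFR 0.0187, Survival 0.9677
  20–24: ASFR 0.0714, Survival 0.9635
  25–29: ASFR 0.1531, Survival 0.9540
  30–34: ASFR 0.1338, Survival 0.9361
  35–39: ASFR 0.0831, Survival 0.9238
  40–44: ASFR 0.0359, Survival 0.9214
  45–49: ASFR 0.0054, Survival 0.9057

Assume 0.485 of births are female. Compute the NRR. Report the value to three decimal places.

Proportion female at birth = 0.485.
Each age group contributes 5 × ASFR × survival:
  15–19: 5 × 0.0187 × 0.9677 = 0.09048
  20–24: 5 × 0.0714 × 0.9635 = 0.34397
  25–29: 5 × 0.1531 × 0.9540 = 0.73029
  30–34: 5 × 0.1338 × 0.9361 = 0.62625
  35–39: 5 × 0.0831 × 0.9238 = 0.38384
  40–44: 5 × 0.0359 × 0.9214 = 0.16539
  45–49: 5 × 0.0054 × 0.9057 = 0.02445
Sum = 2.36467
NRR = 0.485 × 2.36467 = 1.14686
With NRR above 1 the population is above replacement fertility.

1.147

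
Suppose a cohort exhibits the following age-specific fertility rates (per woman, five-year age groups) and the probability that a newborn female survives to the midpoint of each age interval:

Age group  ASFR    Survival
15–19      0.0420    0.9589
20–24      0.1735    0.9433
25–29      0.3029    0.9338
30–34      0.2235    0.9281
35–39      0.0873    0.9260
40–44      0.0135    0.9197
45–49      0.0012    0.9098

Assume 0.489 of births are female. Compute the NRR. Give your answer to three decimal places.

Proportion female at birth = 0.489.
Survival-weighted fertility by age (5·fₓ·Sₓ):
  15–19: 5 × 0.0420 × 0.9589 = 0.20137
  20–24: 5 × 0.1735 × 0.9433 = 0.81831
  25–29: 5 × 0.3029 × 0.9338 = 1.41424
  30–34: 5 × 0.2235 × 0.9281 = 1.03715
  35–39: 5 × 0.0873 × 0.9260 = 0.40420
  40–44: 5 × 0.0135 × 0.9197 = 0.06208
  45–49: 5 × 0.0012 × 0.9098 = 0.00546
Sum = 3.94281
NRR = 0.489 × 3.94281 = 1.92803
With NRR above 1 the population is above replacement fertility.

1.928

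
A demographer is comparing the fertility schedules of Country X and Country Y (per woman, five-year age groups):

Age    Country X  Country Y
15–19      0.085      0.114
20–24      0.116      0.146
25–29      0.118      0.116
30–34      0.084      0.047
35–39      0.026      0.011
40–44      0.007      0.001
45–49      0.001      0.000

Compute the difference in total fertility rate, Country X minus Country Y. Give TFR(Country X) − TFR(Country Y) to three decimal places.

Country X:
  Sum of ASFRs = 0.085 + 0.116 + 0.118 + 0.084 + 0.026 + 0.007 + 0.001 = 0.437
  TFR = 5 × 0.437 = 2.185
Country Y:
  Sum of ASFRs = 0.114 + 0.146 + 0.116 + 0.047 + 0.011 + 0.001 + 0.000 = 0.435
  TFR = 5 × 0.435 = 2.175
Difference = 2.185 − 2.175 = 0.01

0.010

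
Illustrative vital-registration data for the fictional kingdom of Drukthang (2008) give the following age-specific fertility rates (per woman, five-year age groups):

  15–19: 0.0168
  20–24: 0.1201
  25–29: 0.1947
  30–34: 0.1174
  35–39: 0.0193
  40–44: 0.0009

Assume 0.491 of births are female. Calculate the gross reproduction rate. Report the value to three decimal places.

Proportion female at birth = 0.491.
Sum of ASFRs = 0.0168 + 0.1201 + 0.1947 + 0.1174 + 0.0193 + 0.0009 = 0.4692
TFR = 5 × 0.4692 = 2.346
GRR = 0.491 × 2.346 = 1.15189

1.152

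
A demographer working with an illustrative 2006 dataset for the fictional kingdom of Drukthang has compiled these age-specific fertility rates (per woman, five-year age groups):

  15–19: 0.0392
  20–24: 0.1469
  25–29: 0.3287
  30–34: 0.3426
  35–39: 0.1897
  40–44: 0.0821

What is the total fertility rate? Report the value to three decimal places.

5.646

Sum of ASFRs = 0.0392 + 0.1469 + 0.3287 + 0.3426 + 0.1897 + 0.0821 = 1.1292
TFR = 5 × 1.1292 = 5.646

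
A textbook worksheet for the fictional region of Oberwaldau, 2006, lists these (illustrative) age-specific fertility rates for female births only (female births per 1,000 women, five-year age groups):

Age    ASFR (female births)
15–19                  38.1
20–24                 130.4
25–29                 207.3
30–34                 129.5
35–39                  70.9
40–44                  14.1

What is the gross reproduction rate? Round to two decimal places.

2.95

Sum of female ASFRs = 38.1 + 130.4 + 207.3 + 129.5 + 70.9 + 14.1 = 590.3
GRR = 5 × 590.3 / 1000 = 2.9515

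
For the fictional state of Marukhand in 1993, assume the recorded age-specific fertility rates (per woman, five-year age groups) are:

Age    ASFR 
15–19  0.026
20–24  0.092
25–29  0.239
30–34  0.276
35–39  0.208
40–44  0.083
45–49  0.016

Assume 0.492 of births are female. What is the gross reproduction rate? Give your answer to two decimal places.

2.31

Proportion female at birth = 0.492.
Sum of ASFRs = 0.026 + 0.092 + 0.239 + 0.276 + 0.208 + 0.083 + 0.016 = 0.940
TFR = 5 × 0.940 = 4.7
GRR = 0.492 × 4.7 = 2.31240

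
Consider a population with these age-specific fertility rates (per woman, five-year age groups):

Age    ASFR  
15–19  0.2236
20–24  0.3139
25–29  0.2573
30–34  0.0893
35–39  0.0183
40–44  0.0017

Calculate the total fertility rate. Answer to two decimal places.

4.52

Sum of ASFRs = 0.2236 + 0.3139 + 0.2573 + 0.0893 + 0.0183 + 0.0017 = 0.9041
TFR = 5 × 0.9041 = 4.5205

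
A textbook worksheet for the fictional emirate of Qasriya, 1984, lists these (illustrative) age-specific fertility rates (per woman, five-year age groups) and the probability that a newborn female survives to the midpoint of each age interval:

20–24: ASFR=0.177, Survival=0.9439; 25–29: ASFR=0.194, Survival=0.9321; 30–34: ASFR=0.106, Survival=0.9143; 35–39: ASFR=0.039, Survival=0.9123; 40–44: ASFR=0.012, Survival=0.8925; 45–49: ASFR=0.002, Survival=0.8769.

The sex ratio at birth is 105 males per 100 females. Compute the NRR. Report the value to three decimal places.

1.202

Proportion female at birth = 100 / (100 + 105) = 0.48780.
Per-age-group product (5 × ASFR × survival probability):
  20–24: 5 × 0.177 × 0.9439 = 0.83535
  25–29: 5 × 0.194 × 0.9321 = 0.90414
  30–34: 5 × 0.106 × 0.9143 = 0.48458
  35–39: 5 × 0.039 × 0.9123 = 0.17790
  40–44: 5 × 0.012 × 0.8925 = 0.05355
  45–49: 5 × 0.002 × 0.8769 = 0.00877
Sum = 2.46429
NRR = 0.48780 × 2.46429 = 1.20208
With NRR above 1 the population is above replacement fertility.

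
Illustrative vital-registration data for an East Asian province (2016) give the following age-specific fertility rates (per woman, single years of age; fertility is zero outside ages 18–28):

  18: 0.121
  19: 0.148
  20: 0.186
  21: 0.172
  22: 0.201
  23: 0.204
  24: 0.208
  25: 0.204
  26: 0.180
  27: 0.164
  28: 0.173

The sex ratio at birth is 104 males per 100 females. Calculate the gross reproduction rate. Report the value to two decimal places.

0.96

Proportion female at birth = 100 / (100 + 104) = 0.49020.
Sum of ASFRs = 0.121 + 0.148 + 0.186 + 0.172 + 0.201 + 0.204 + 0.208 + 0.204 + 0.180 + 0.164 + 0.173 = 1.961
TFR = 1.961
GRR = 0.49020 × 1.961 = 0.96128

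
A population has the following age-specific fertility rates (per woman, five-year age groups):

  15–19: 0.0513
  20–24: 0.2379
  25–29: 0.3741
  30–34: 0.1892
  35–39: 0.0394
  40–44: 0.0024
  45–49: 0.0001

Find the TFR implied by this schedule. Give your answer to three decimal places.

4.472

Sum of ASFRs = 0.0513 + 0.2379 + 0.3741 + 0.1892 + 0.0394 + 0.0024 + 0.0001 = 0.8944
TFR = 5 × 0.8944 = 4.472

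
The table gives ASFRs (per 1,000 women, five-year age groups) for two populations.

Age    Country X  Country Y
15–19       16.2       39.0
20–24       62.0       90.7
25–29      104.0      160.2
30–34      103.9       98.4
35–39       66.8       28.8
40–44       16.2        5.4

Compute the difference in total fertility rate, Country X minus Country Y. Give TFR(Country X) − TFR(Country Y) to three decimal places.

Country X:
  Sum of ASFRs = 16.2 + 62.0 + 104.0 + 103.9 + 66.8 + 16.2 = 369.1
  TFR = 5 × 369.1 / 1000 = 1.8455
Country Y:
  Sum of ASFRs = 39.0 + 90.7 + 160.2 + 98.4 + 28.8 + 5.4 = 422.5
  TFR = 5 × 422.5 / 1000 = 2.1125
Difference = 1.8455 − 2.1125 = -0.267

-0.267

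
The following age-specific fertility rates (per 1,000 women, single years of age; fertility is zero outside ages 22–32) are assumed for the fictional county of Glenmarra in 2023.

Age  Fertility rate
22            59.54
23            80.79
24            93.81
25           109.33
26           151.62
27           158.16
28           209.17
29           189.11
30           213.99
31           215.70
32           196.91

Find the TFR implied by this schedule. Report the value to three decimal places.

1.678

Sum of ASFRs = 59.54 + 80.79 + 93.81 + 109.33 + 151.62 + 158.16 + 209.17 + 189.11 + 213.99 + 215.70 + 196.91 = 1678.13
TFR = 1678.13 / 1000 = 1.67813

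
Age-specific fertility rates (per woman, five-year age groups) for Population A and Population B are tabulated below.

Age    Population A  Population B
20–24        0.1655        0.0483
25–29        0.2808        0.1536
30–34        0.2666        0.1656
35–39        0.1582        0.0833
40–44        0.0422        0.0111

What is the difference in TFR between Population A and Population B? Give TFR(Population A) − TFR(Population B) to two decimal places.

2.26

Population A:
  Sum of ASFRs = 0.1655 + 0.2808 + 0.2666 + 0.1582 + 0.0422 = 0.9133
  TFR = 5 × 0.9133 = 4.5665
Population B:
  Sum of ASFRs = 0.0483 + 0.1536 + 0.1656 + 0.0833 + 0.0111 = 0.4619
  TFR = 5 × 0.4619 = 2.3095
Difference = 4.5665 − 2.3095 = 2.257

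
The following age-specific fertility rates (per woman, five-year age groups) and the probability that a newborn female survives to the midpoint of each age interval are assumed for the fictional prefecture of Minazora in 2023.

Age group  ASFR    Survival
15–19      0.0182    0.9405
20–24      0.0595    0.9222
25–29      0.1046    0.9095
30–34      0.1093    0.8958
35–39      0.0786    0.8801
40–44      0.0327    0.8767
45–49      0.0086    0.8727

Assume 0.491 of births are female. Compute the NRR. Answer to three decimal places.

Proportion female at birth = 0.491.
Survival-weighted fertility by age (5·fₓ·Sₓ):
  15–19: 5 × 0.0182 × 0.9405 = 0.08559
  20–24: 5 × 0.0595 × 0.9222 = 0.27435
  25–29: 5 × 0.1046 × 0.9095 = 0.47567
  30–34: 5 × 0.1093 × 0.8958 = 0.48955
  35–39: 5 × 0.0786 × 0.8801 = 0.34588
  40–44: 5 × 0.0327 × 0.8767 = 0.14334
  45–49: 5 × 0.0086 × 0.8727 = 0.03753
Sum = 1.85191
NRR = 0.491 × 1.85191 = 0.90929
NRR < 1, so the cohort does not fully replace itself.

0.909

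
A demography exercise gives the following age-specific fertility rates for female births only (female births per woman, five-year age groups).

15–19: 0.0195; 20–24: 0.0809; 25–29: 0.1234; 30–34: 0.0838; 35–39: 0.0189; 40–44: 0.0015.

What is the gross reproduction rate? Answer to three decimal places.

1.640

Sum of female ASFRs = 0.0195 + 0.0809 + 0.1234 + 0.0838 + 0.0189 + 0.0015 = 0.3280
GRR = 5 × 0.3280 = 1.64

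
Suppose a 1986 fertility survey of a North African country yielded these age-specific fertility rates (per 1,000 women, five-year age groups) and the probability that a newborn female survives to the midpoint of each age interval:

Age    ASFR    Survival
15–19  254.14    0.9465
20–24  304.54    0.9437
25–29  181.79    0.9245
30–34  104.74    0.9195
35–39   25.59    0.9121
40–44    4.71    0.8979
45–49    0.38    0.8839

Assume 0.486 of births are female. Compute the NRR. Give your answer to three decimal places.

Proportion female at birth = 0.486.
Per-age-group product (5 × ASFR × survival probability):
  15–19: 5 × 254.14/1000 × 0.9465 = 1.20272
  20–24: 5 × 304.54/1000 × 0.9437 = 1.43697
  25–29: 5 × 181.79/1000 × 0.9245 = 0.84032
  30–34: 5 × 104.74/1000 × 0.9195 = 0.48154
  35–39: 5 × 25.59/1000 × 0.9121 = 0.11670
  40–44: 5 × 4.71/1000 × 0.8979 = 0.02115
  45–49: 5 × 0.38/1000 × 0.8839 = 0.00168
Sum = 4.10108
NRR = 0.486 × 4.10108 = 1.99312
NRR > 1, so each generation more than replaces itself.

1.993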